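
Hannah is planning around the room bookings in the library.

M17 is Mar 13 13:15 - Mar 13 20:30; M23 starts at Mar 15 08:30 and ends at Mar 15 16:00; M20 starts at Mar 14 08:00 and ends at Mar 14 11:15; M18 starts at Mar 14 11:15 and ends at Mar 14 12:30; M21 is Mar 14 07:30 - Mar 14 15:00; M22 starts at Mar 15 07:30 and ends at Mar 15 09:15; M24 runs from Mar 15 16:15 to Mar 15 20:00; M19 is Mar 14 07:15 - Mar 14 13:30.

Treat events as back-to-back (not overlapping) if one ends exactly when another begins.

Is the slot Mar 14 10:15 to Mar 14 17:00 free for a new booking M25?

M17: ends Mar 13 20:30 at or before M25 starts Mar 14 10:15 → clear.
M19: starts Mar 14 07:15 before M25 ends Mar 14 17:00, and ends Mar 14 13:30 after M25 starts Mar 14 10:15 → overlap.
M21: starts Mar 14 07:30 before M25 ends Mar 14 17:00, and ends Mar 14 15:00 after M25 starts Mar 14 10:15 → overlap.
M20: starts Mar 14 08:00 before M25 ends Mar 14 17:00, and ends Mar 14 11:15 after M25 starts Mar 14 10:15 → overlap.
M18: starts Mar 14 11:15 before M25 ends Mar 14 17:00, and ends Mar 14 12:30 after M25 starts Mar 14 10:15 → overlap.
M22: starts Mar 15 07:30 at or after M25 ends Mar 14 17:00 → clear.
M23: starts Mar 15 08:30 at or after M25 ends Mar 14 17:00 → clear.
M24: starts Mar 15 16:15 at or after M25 ends Mar 14 17:00 → clear.
M25 overlaps M18, M19, M20, M21.

No — it overlaps M18, M19, M20, M21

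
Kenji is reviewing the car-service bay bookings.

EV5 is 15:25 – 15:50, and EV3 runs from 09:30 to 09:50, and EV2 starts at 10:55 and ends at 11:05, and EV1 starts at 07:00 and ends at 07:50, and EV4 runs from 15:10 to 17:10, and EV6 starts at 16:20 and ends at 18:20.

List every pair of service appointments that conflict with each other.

EV4 & EV5, EV4 & EV6

Two intervals overlap when each starts before the other ends.
Sorted by start: EV1, EV3, EV2, EV4, EV5, EV6.
EV3 starts after EV1 ends — done with EV1.
EV2 starts after EV3 ends — done with EV3.
EV4 starts after EV2 ends — done with EV2.
EV5 starts before EV4 ends → EV4 and EV5 overlap.
EV6 starts before EV4 ends → EV4 and EV6 overlap.
EV6 starts after EV5 ends.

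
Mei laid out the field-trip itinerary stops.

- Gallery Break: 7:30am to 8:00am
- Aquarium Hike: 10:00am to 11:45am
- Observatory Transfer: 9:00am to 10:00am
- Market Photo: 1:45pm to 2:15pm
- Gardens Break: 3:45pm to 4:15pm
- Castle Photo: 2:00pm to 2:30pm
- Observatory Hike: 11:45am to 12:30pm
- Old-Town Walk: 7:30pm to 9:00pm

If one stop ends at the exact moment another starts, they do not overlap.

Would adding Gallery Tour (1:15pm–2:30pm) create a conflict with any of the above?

Gallery Break: ends 8:00am at or before Gallery Tour starts 1:15pm → clear.
Observatory Transfer: ends 10:00am at or before Gallery Tour starts 1:15pm → clear.
Aquarium Hike: ends 11:45am at or before Gallery Tour starts 1:15pm → clear.
Observatory Hike: ends 12:30pm at or before Gallery Tour starts 1:15pm → clear.
Market Photo: starts 1:45pm before Gallery Tour ends 2:30pm, and ends 2:15pm after Gallery Tour starts 1:15pm → overlap.
Castle Photo: starts 2:00pm before Gallery Tour ends 2:30pm, and ends 2:30pm after Gallery Tour starts 1:15pm → overlap.
Gardens Break: starts 3:45pm at or after Gallery Tour ends 2:30pm → clear.
Old-Town Walk: starts 7:30pm at or after Gallery Tour ends 2:30pm → clear.
Gallery Tour overlaps Market Photo, Castle Photo.

Yes — it overlaps Castle Photo, Market Photo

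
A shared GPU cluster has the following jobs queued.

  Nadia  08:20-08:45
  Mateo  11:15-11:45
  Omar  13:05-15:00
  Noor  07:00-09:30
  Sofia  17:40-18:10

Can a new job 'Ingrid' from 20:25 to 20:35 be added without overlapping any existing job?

Yes — the slot is free

Noor: ends 09:30 at or before Ingrid starts 20:25 → clear.
Nadia: ends 08:45 at or before Ingrid starts 20:25 → clear.
Mateo: ends 11:45 at or before Ingrid starts 20:25 → clear.
Omar: ends 15:00 at or before Ingrid starts 20:25 → clear.
Sofia: ends 18:10 at or before Ingrid starts 20:25 → clear.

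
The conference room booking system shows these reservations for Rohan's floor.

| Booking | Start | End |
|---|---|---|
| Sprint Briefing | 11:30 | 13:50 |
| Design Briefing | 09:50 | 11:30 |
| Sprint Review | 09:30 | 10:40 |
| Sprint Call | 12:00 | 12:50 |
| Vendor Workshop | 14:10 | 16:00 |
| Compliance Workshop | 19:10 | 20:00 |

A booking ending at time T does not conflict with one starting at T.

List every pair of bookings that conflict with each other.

Sorted by start: Sprint Review, Design Briefing, Sprint Briefing, Sprint Call, Vendor Workshop, Compliance Workshop.
Design Briefing starts before Sprint Review ends → Sprint Review and Design Briefing overlap.
Sprint Briefing starts after Sprint Review ends, so Sprint Review has no further overlaps.
Sprint Briefing starts exactly when Design Briefing ends (back-to-back, no overlap), so Design Briefing has no further overlaps.
Sprint Call starts before Sprint Briefing ends → Sprint Briefing and Sprint Call overlap.
Vendor Workshop starts after Sprint Briefing ends, so Sprint Briefing has no further overlaps.
Vendor Workshop starts after Sprint Call ends, so Sprint Call has no further overlaps.
Compliance Workshop starts after Vendor Workshop ends.

Design Briefing & Sprint Review, Sprint Briefing & Sprint Call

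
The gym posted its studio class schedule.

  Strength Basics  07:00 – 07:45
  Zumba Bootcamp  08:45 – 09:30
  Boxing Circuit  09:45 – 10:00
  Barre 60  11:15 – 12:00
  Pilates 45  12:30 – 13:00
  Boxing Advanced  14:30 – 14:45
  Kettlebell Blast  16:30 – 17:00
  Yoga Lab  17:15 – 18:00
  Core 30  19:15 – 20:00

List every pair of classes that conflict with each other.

Sorted by start: Strength Basics, Zumba Bootcamp, Boxing Circuit, Barre 60, Pilates 45, Boxing Advanced, Kettlebell Blast, Yoga Lab, Core 30.
Zumba Bootcamp starts after Strength Basics ends, so nothing later overlaps Strength Basics either.
Boxing Circuit starts after Zumba Bootcamp ends, so nothing later overlaps Zumba Bootcamp either.
Barre 60 starts after Boxing Circuit ends, so nothing later overlaps Boxing Circuit either.
Pilates 45 starts after Barre 60 ends, so nothing later overlaps Barre 60 either.
Boxing Advanced starts after Pilates 45 ends, so nothing later overlaps Pilates 45 either.
Kettlebell Blast starts after Boxing Advanced ends, so nothing later overlaps Boxing Advanced either.
Yoga Lab starts after Kettlebell Blast ends, so nothing later overlaps Kettlebell Blast either.
Core 30 starts after Yoga Lab ends.

no conflicts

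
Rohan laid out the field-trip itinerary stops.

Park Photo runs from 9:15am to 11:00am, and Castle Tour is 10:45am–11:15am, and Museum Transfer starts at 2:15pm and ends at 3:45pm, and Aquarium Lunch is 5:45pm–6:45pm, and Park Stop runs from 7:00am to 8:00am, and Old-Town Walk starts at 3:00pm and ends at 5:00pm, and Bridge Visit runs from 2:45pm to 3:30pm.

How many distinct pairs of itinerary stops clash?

4

Sorted by start: Park Stop, Park Photo, Castle Tour, Museum Transfer, Bridge Visit, Old-Town Walk, Aquarium Lunch.
Park Photo starts after Park Stop ends — done with Park Stop.
Castle Tour starts before Park Photo ends → Park Photo and Castle Tour overlap.
Museum Transfer starts after Park Photo ends — done with Park Photo.
Museum Transfer starts after Castle Tour ends — done with Castle Tour.
Bridge Visit starts before Museum Transfer ends → Museum Transfer and Bridge Visit overlap.
Old-Town Walk starts before Museum Transfer ends → Museum Transfer and Old-Town Walk overlap.
Aquarium Lunch starts after Museum Transfer ends.
Old-Town Walk starts before Bridge Visit ends → Bridge Visit and Old-Town Walk overlap.
Aquarium Lunch starts after Bridge Visit ends.
Aquarium Lunch starts after Old-Town Walk ends.
Overlapping pairs: Bridge Visit & Museum Transfer, Bridge Visit & Old-Town Walk, Castle Tour & Park Photo, Museum Transfer & Old-Town Walk — 4 in total.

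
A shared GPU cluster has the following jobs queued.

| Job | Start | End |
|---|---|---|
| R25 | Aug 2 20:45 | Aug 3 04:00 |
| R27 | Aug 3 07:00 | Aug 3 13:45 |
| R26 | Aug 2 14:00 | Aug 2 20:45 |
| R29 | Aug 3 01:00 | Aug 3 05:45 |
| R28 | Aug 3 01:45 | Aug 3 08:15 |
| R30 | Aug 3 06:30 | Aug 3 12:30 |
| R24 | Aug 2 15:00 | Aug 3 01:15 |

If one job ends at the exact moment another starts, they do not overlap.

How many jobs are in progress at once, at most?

Sweep the timeline, counting +1 at each start and −1 at each end (ends before starts at a tie):
Aug 2 14:00 start R26 → 1
Aug 2 15:00 start R24 → 2
Aug 2 20:45 end R26 → 1
Aug 2 20:45 start R25 → 2
Aug 3 01:00 start R29 → 3
Aug 3 01:15 end R24 → 2
Aug 3 01:45 start R28 → 3
Aug 3 04:00 end R25 → 2
Aug 3 05:45 end R29 → 1
Aug 3 06:30 start R30 → 2
Aug 3 07:00 start R27 → 3
Aug 3 08:15 end R28 → 2
Aug 3 12:30 end R30 → 1
Aug 3 13:45 end R27 → 0
Peak is 3, at Aug 3 01:00 (R24, R25, R29).

3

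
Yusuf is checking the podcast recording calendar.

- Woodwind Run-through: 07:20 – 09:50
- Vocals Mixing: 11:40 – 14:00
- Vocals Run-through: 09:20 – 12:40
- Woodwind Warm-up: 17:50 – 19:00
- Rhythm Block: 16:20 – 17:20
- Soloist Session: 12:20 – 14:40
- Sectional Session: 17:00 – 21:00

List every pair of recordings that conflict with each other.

Sorted by start: Woodwind Run-through, Vocals Run-through, Vocals Mixing, Soloist Session, Rhythm Block, Sectional Session, Woodwind Warm-up.
Vocals Run-through starts before Woodwind Run-through ends → Woodwind Run-through and Vocals Run-through overlap.
Vocals Mixing starts after Woodwind Run-through ends; Woodwind Run-through is clear from here.
Vocals Mixing starts before Vocals Run-through ends → Vocals Run-through and Vocals Mixing overlap.
Soloist Session starts before Vocals Run-through ends → Vocals Run-through and Soloist Session overlap.
Rhythm Block starts after Vocals Run-through ends; Vocals Run-through is clear from here.
Soloist Session starts before Vocals Mixing ends → Vocals Mixing and Soloist Session overlap.
Rhythm Block starts after Vocals Mixing ends; Vocals Mixing is clear from here.
Rhythm Block starts after Soloist Session ends; Soloist Session is clear from here.
Sectional Session starts before Rhythm Block ends → Rhythm Block and Sectional Session overlap.
Woodwind Warm-up starts after Rhythm Block ends.
Woodwind Warm-up starts before Sectional Session ends → Sectional Session and Woodwind Warm-up overlap.

Rhythm Block & Sectional Session, Sectional Session & Woodwind Warm-up, Soloist Session & Vocals Mixing, Soloist Session & Vocals Run-through, Vocals Mixing & Vocals Run-through, Vocals Run-through & Woodwind Run-through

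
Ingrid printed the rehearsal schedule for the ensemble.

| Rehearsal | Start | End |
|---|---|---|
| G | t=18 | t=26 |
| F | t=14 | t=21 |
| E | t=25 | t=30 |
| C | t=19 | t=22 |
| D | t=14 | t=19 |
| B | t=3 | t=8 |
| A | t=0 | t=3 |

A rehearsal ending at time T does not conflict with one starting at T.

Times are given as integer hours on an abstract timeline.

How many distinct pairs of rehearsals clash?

Sorted by start: A, B, D, F, G, C, E.
B starts exactly when A ends (back-to-back, no overlap), so A has no further overlaps.
D starts after B ends, so B has no further overlaps.
F starts before D ends → D and F overlap.
G starts before D ends → D and G overlap.
C starts exactly when D ends (back-to-back, no overlap), so D has no further overlaps.
G starts before F ends → F and G overlap.
C starts before F ends → F and C overlap.
E starts after F ends.
C starts before G ends → G and C overlap.
E starts before G ends → G and E overlap.
E starts after C ends.
Overlapping pairs: C & F, C & G, D & F, D & G, E & G, F & G — 6 in total.

6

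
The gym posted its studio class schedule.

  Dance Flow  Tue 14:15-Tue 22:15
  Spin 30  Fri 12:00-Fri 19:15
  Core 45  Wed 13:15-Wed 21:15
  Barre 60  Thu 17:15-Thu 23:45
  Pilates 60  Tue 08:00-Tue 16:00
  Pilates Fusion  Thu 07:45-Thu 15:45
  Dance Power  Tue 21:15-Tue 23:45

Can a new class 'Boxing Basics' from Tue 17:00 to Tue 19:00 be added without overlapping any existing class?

Pilates 60: ends Tue 16:00 at or before Boxing Basics starts Tue 17:00 → clear.
Dance Flow: starts Tue 14:15 before Boxing Basics ends Tue 19:00, and ends Tue 22:15 after Boxing Basics starts Tue 17:00 → overlap.
Dance Power: starts Tue 21:15 at or after Boxing Basics ends Tue 19:00 → clear.
Core 45: starts Wed 13:15 at or after Boxing Basics ends Tue 19:00 → clear.
Pilates Fusion: starts Thu 07:45 at or after Boxing Basics ends Tue 19:00 → clear.
Barre 60: starts Thu 17:15 at or after Boxing Basics ends Tue 19:00 → clear.
Spin 30: starts Fri 12:00 at or after Boxing Basics ends Tue 19:00 → clear.
Boxing Basics overlaps Dance Flow.

No — it overlaps Dance Flow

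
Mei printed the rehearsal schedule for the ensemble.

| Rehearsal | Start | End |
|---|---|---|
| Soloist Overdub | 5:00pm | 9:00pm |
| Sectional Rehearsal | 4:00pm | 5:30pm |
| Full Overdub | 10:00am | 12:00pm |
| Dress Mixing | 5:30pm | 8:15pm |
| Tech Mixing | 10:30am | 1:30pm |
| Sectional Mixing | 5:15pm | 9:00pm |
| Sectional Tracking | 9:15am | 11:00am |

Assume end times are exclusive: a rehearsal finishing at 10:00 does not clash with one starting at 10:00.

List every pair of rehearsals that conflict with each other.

Dress Mixing & Sectional Mixing, Dress Mixing & Soloist Overdub, Full Overdub & Sectional Tracking, Full Overdub & Tech Mixing, Sectional Mixing & Sectional Rehearsal, Sectional Mixing & Soloist Overdub, Sectional Rehearsal & Soloist Overdub, Sectional Tracking & Tech Mixing

Sorted by start: Sectional Tracking, Full Overdub, Tech Mixing, Sectional Rehearsal, Soloist Overdub, Sectional Mixing, Dress Mixing.
Full Overdub starts before Sectional Tracking ends → Sectional Tracking and Full Overdub overlap.
Tech Mixing starts before Sectional Tracking ends → Sectional Tracking and Tech Mixing overlap.
Sectional Rehearsal starts after Sectional Tracking ends, so Sectional Tracking has no further overlaps.
Tech Mixing starts before Full Overdub ends → Full Overdub and Tech Mixing overlap.
Sectional Rehearsal starts after Full Overdub ends, so Full Overdub has no further overlaps.
Sectional Rehearsal starts after Tech Mixing ends, so Tech Mixing has no further overlaps.
Soloist Overdub starts before Sectional Rehearsal ends → Sectional Rehearsal and Soloist Overdub overlap.
Sectional Mixing starts before Sectional Rehearsal ends → Sectional Rehearsal and Sectional Mixing overlap.
Dress Mixing starts exactly when Sectional Rehearsal ends (back-to-back, no overlap).
Sectional Mixing starts before Soloist Overdub ends → Soloist Overdub and Sectional Mixing overlap.
Dress Mixing starts before Soloist Overdub ends → Soloist Overdub and Dress Mixing overlap.
Dress Mixing starts before Sectional Mixing ends → Sectional Mixing and Dress Mixing overlap.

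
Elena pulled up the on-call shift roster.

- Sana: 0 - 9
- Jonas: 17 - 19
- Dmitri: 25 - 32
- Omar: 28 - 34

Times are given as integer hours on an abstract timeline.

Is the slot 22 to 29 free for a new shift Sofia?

No — it overlaps Dmitri, Omar

Sana: ends 9 at or before Sofia starts 22 → clear.
Jonas: ends 19 at or before Sofia starts 22 → clear.
Dmitri: starts 25 before Sofia ends 29, and ends 32 after Sofia starts 22 → overlap.
Omar: starts 28 before Sofia ends 29, and ends 34 after Sofia starts 22 → overlap.
Sofia overlaps Dmitri, Omar.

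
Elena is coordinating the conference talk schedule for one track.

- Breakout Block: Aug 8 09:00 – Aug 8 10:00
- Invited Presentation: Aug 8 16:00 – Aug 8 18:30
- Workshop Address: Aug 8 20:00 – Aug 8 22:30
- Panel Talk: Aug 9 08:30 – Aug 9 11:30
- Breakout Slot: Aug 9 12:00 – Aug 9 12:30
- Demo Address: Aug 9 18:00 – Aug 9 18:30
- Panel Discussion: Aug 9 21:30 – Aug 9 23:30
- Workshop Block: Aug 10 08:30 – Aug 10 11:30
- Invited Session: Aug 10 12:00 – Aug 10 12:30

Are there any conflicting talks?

Check each pair: they overlap iff neither finishes before the other starts.
Sorted by start: Breakout Block, Invited Presentation, Workshop Address, Panel Talk, Breakout Slot, Demo Address, Panel Discussion, Workshop Block, Invited Session.
Invited Presentation starts after Breakout Block ends — done with Breakout Block.
Workshop Address starts after Invited Presentation ends — done with Invited Presentation.
Panel Talk starts after Workshop Address ends — done with Workshop Address.
Breakout Slot starts after Panel Talk ends — done with Panel Talk.
Demo Address starts after Breakout Slot ends — done with Breakout Slot.
Panel Discussion starts after Demo Address ends — done with Demo Address.
Workshop Block starts after Panel Discussion ends — done with Panel Discussion.
Invited Session starts after Workshop Block ends.
Every pair is clear; the schedule has no overlaps.

No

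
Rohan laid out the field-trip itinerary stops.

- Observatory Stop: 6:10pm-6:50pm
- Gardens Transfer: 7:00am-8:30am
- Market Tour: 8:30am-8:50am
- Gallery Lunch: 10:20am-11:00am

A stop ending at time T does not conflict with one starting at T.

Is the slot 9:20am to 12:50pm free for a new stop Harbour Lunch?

Gardens Transfer: ends 8:30am at or before Harbour Lunch starts 9:20am → clear.
Market Tour: ends 8:50am at or before Harbour Lunch starts 9:20am → clear.
Gallery Lunch: starts 10:20am before Harbour Lunch ends 12:50pm, and ends 11:00am after Harbour Lunch starts 9:20am → overlap.
Observatory Stop: starts 6:10pm at or after Harbour Lunch ends 12:50pm → clear.
Harbour Lunch overlaps Gallery Lunch.

No — it overlaps Gallery Lunch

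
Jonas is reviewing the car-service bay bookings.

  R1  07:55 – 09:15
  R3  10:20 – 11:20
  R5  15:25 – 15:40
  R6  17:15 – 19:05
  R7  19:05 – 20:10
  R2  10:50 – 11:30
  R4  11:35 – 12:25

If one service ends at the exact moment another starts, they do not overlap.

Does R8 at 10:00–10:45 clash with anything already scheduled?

Yes — it overlaps R3

R1: ends 09:15 at or before R8 starts 10:00 → clear.
R3: starts 10:20 before R8 ends 10:45, and ends 11:20 after R8 starts 10:00 → overlap.
R2: starts 10:50 at or after R8 ends 10:45 → clear.
R4: starts 11:35 at or after R8 ends 10:45 → clear.
R5: starts 15:25 at or after R8 ends 10:45 → clear.
R6: starts 17:15 at or after R8 ends 10:45 → clear.
R7: starts 19:05 at or after R8 ends 10:45 → clear.
R8 overlaps R3.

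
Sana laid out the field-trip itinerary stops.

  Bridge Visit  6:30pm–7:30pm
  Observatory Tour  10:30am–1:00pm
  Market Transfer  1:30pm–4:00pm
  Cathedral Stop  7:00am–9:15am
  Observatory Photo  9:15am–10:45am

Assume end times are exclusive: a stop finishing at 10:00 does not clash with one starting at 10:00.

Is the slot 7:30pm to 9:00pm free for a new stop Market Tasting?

Cathedral Stop: ends 9:15am at or before Market Tasting starts 7:30pm → clear.
Observatory Photo: ends 10:45am at or before Market Tasting starts 7:30pm → clear.
Observatory Tour: ends 1:00pm at or before Market Tasting starts 7:30pm → clear.
Market Transfer: ends 4:00pm at or before Market Tasting starts 7:30pm → clear.
Bridge Visit: ends 7:30pm at or before Market Tasting starts 7:30pm → clear.

Yes — the slot is free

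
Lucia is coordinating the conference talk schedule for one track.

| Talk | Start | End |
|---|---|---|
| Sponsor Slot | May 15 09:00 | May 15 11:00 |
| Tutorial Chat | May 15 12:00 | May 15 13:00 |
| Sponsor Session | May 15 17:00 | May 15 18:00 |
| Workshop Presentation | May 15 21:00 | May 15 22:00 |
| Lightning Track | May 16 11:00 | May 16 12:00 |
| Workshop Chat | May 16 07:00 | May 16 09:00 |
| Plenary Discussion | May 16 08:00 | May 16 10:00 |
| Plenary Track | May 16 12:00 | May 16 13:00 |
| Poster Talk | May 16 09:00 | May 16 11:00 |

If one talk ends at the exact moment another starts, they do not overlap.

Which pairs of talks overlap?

Plenary Discussion & Poster Talk, Plenary Discussion & Workshop Chat

Check each pair: they overlap iff neither finishes before the other starts.
Sorted by start: Sponsor Slot, Tutorial Chat, Sponsor Session, Workshop Presentation, Workshop Chat, Plenary Discussion, Poster Talk, Lightning Track, Plenary Track.
Tutorial Chat starts after Sponsor Slot ends, so Sponsor Slot has no further overlaps.
Sponsor Session starts after Tutorial Chat ends, so Tutorial Chat has no further overlaps.
Workshop Presentation starts after Sponsor Session ends, so Sponsor Session has no further overlaps.
Workshop Chat starts after Workshop Presentation ends, so Workshop Presentation has no further overlaps.
Plenary Discussion starts before Workshop Chat ends → Workshop Chat and Plenary Discussion overlap.
Poster Talk starts exactly when Workshop Chat ends (back-to-back, no overlap), so Workshop Chat has no further overlaps.
Poster Talk starts before Plenary Discussion ends → Plenary Discussion and Poster Talk overlap.
Lightning Track starts after Plenary Discussion ends, so Plenary Discussion has no further overlaps.
Lightning Track starts exactly when Poster Talk ends (back-to-back, no overlap), so Poster Talk has no further overlaps.
Plenary Track starts exactly when Lightning Track ends (back-to-back, no overlap).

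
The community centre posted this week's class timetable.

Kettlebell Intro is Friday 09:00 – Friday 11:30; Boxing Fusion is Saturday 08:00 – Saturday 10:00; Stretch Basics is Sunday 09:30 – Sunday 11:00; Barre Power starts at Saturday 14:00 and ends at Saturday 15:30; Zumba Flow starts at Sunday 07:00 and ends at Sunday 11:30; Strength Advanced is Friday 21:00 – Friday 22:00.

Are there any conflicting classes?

Sorted by start: Kettlebell Intro, Strength Advanced, Boxing Fusion, Barre Power, Zumba Flow, Stretch Basics.
Strength Advanced starts after Kettlebell Intro ends, so Kettlebell Intro has no further overlaps.
Boxing Fusion starts after Strength Advanced ends, so Strength Advanced has no further overlaps.
Barre Power starts after Boxing Fusion ends, so Boxing Fusion has no further overlaps.
Zumba Flow starts after Barre Power ends, so Barre Power has no further overlaps.
Stretch Basics starts before Zumba Flow ends → Zumba Flow and Stretch Basics overlap.
That's a conflict, so the schedule is not conflict-free.

Yes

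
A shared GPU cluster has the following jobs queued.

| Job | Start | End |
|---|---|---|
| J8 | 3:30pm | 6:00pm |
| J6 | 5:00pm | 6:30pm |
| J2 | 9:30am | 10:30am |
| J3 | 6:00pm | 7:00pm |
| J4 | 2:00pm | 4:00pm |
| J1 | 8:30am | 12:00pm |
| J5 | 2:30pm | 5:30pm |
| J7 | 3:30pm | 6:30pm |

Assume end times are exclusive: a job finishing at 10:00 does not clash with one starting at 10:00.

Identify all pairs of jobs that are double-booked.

J1 & J2, J3 & J6, J3 & J7, J4 & J5, J4 & J7, J4 & J8, J5 & J6, J5 & J7, J5 & J8, J6 & J7, J6 & J8, J7 & J8

Check each pair: they overlap iff neither finishes before the other starts.
Sorted by start: J1, J2, J4, J5, J7, J8, J6, J3.
J2 starts before J1 ends → J1 and J2 overlap.
J4 starts after J1 ends — done with J1.
J4 starts after J2 ends — done with J2.
J5 starts before J4 ends → J4 and J5 overlap.
J7 starts before J4 ends → J4 and J7 overlap.
J8 starts before J4 ends → J4 and J8 overlap.
J6 starts after J4 ends — done with J4.
J7 starts before J5 ends → J5 and J7 overlap.
J8 starts before J5 ends → J5 and J8 overlap.
J6 starts before J5 ends → J5 and J6 overlap.
J3 starts after J5 ends.
J8 starts before J7 ends → J7 and J8 overlap.
J6 starts before J7 ends → J7 and J6 overlap.
J3 starts before J7 ends → J7 and J3 overlap.
J6 starts before J8 ends → J8 and J6 overlap.
J3 starts exactly when J8 ends (back-to-back, no overlap).
J3 starts before J6 ends → J6 and J3 overlap.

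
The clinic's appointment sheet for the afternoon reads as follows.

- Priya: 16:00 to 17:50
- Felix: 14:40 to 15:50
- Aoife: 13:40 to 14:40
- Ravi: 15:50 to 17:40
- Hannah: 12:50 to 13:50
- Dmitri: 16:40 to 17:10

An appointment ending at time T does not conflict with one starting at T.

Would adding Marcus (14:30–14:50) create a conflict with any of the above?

Yes — it overlaps Aoife, Felix

Hannah: ends 13:50 at or before Marcus starts 14:30 → clear.
Aoife: starts 13:40 before Marcus ends 14:50, and ends 14:40 after Marcus starts 14:30 → overlap.
Felix: starts 14:40 before Marcus ends 14:50, and ends 15:50 after Marcus starts 14:30 → overlap.
Ravi: starts 15:50 at or after Marcus ends 14:50 → clear.
Priya: starts 16:00 at or after Marcus ends 14:50 → clear.
Dmitri: starts 16:40 at or after Marcus ends 14:50 → clear.
Marcus overlaps Felix, Aoife.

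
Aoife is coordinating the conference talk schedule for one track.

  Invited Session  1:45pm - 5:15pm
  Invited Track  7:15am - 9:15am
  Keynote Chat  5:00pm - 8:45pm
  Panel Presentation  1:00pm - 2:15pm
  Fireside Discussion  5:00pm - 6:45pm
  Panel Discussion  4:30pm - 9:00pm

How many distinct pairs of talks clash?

Sorted by start: Invited Track, Panel Presentation, Invited Session, Panel Discussion, Keynote Chat, Fireside Discussion.
Panel Presentation starts after Invited Track ends; Invited Track is clear from here.
Invited Session starts before Panel Presentation ends → Panel Presentation and Invited Session overlap.
Panel Discussion starts after Panel Presentation ends; Panel Presentation is clear from here.
Panel Discussion starts before Invited Session ends → Invited Session and Panel Discussion overlap.
Keynote Chat starts before Invited Session ends → Invited Session and Keynote Chat overlap.
Fireside Discussion starts before Invited Session ends → Invited Session and Fireside Discussion overlap.
Keynote Chat starts before Panel Discussion ends → Panel Discussion and Keynote Chat overlap.
Fireside Discussion starts before Panel Discussion ends → Panel Discussion and Fireside Discussion overlap.
Fireside Discussion starts before Keynote Chat ends → Keynote Chat and Fireside Discussion overlap.
Overlapping pairs: Fireside Discussion & Invited Session, Fireside Discussion & Keynote Chat, Fireside Discussion & Panel Discussion, Invited Session & Keynote Chat, Invited Session & Panel Discussion, Invited Session & Panel Presentation, Keynote Chat & Panel Discussion — 7 in total.

7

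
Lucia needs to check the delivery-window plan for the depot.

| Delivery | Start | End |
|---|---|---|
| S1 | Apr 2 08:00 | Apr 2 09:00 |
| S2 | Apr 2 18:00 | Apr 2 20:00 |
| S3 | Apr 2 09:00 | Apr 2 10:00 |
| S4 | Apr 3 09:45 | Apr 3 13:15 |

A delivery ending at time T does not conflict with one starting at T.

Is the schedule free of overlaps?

Sorted by start: S1, S3, S2, S4.
S3 starts exactly when S1 ends (back-to-back, no overlap) — done with S1.
S2 starts after S3 ends — done with S3.
S4 starts after S2 ends.
Every pair is clear; the schedule has no overlaps.

Yes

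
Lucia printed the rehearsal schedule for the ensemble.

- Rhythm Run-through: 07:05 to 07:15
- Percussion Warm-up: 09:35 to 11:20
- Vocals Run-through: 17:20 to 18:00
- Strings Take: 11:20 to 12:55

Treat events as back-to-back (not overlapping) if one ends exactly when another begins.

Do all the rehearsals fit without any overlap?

Two intervals overlap when each starts before the other ends.
Sorted by start: Rhythm Run-through, Percussion Warm-up, Strings Take, Vocals Run-through.
Percussion Warm-up starts after Rhythm Run-through ends — done with Rhythm Run-through.
Strings Take starts exactly when Percussion Warm-up ends (back-to-back, no overlap) — done with Percussion Warm-up.
Vocals Run-through starts after Strings Take ends.
Every pair is clear; the schedule has no overlaps.

Yes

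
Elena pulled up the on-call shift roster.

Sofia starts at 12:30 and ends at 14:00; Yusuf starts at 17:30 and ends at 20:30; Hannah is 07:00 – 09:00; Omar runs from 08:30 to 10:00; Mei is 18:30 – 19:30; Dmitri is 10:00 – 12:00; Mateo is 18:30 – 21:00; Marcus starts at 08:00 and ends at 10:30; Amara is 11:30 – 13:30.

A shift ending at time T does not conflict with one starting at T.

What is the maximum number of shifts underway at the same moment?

3

Walk through starts and ends in time order (an end at T is processed before a start at T):
07:00 start Hannah → 1
08:00 start Marcus → 2
08:30 start Omar → 3
09:00 end Hannah → 2
10:00 end Omar → 1
10:00 start Dmitri → 2
10:30 end Marcus → 1
11:30 start Amara → 2
12:00 end Dmitri → 1
12:30 start Sofia → 2
13:30 end Amara → 1
14:00 end Sofia → 0
17:30 start Yusuf → 1
18:30 start Mateo → 2
18:30 start Mei → 3
19:30 end Mei → 2
20:30 end Yusuf → 1
21:00 end Mateo → 0
Peak is 3, at 08:30 (Hannah, Marcus, Omar).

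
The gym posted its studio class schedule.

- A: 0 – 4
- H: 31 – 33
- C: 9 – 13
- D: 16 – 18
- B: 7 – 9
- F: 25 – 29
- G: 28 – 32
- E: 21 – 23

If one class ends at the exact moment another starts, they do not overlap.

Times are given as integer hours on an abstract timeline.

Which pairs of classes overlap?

Check each pair: they overlap iff neither finishes before the other starts.
Sorted by start: A, B, C, D, E, F, G, H.
B starts after A ends, so nothing later overlaps A either.
C starts exactly when B ends (back-to-back, no overlap), so nothing later overlaps B either.
D starts after C ends, so nothing later overlaps C either.
E starts after D ends, so nothing later overlaps D either.
F starts after E ends, so nothing later overlaps E either.
G starts before F ends → F and G overlap.
H starts after F ends.
H starts before G ends → G and H overlap.

F & G, G & H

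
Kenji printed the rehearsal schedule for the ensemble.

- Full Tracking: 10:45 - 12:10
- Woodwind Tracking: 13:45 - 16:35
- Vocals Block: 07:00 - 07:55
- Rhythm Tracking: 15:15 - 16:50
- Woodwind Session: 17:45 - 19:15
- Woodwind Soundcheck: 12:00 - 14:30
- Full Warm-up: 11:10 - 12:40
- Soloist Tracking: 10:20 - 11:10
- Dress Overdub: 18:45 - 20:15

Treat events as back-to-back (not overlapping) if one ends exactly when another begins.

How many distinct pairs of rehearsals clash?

Sorted by start: Vocals Block, Soloist Tracking, Full Tracking, Full Warm-up, Woodwind Soundcheck, Woodwind Tracking, Rhythm Tracking, Woodwind Session, Dress Overdub.
Soloist Tracking starts after Vocals Block ends — done with Vocals Block.
Full Tracking starts before Soloist Tracking ends → Soloist Tracking and Full Tracking overlap.
Full Warm-up starts exactly when Soloist Tracking ends (back-to-back, no overlap) — done with Soloist Tracking.
Full Warm-up starts before Full Tracking ends → Full Tracking and Full Warm-up overlap.
Woodwind Soundcheck starts before Full Tracking ends → Full Tracking and Woodwind Soundcheck overlap.
Woodwind Tracking starts after Full Tracking ends — done with Full Tracking.
Woodwind Soundcheck starts before Full Warm-up ends → Full Warm-up and Woodwind Soundcheck overlap.
Woodwind Tracking starts after Full Warm-up ends — done with Full Warm-up.
Woodwind Tracking starts before Woodwind Soundcheck ends → Woodwind Soundcheck and Woodwind Tracking overlap.
Rhythm Tracking starts after Woodwind Soundcheck ends — done with Woodwind Soundcheck.
Rhythm Tracking starts before Woodwind Tracking ends → Woodwind Tracking and Rhythm Tracking overlap.
Woodwind Session starts after Woodwind Tracking ends — done with Woodwind Tracking.
Woodwind Session starts after Rhythm Tracking ends — done with Rhythm Tracking.
Dress Overdub starts before Woodwind Session ends → Woodwind Session and Dress Overdub overlap.
Overlapping pairs: Dress Overdub & Woodwind Session, Full Tracking & Full Warm-up, Full Tracking & Soloist Tracking, Full Tracking & Woodwind Soundcheck, Full Warm-up & Woodwind Soundcheck, Rhythm Tracking & Woodwind Tracking, Woodwind Soundcheck & Woodwind Tracking — 7 in total.

7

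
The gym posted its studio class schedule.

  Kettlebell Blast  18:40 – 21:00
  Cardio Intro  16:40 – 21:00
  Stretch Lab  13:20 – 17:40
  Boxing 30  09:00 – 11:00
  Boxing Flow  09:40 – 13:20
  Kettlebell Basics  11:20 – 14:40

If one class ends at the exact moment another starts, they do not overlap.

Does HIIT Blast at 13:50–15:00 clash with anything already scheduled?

Yes — it overlaps Kettlebell Basics, Stretch Lab

Boxing 30: ends 11:00 at or before HIIT Blast starts 13:50 → clear.
Boxing Flow: ends 13:20 at or before HIIT Blast starts 13:50 → clear.
Kettlebell Basics: starts 11:20 before HIIT Blast ends 15:00, and ends 14:40 after HIIT Blast starts 13:50 → overlap.
Stretch Lab: starts 13:20 before HIIT Blast ends 15:00, and ends 17:40 after HIIT Blast starts 13:50 → overlap.
Cardio Intro: starts 16:40 at or after HIIT Blast ends 15:00 → clear.
Kettlebell Blast: starts 18:40 at or after HIIT Blast ends 15:00 → clear.
HIIT Blast overlaps Stretch Lab, Kettlebell Basics.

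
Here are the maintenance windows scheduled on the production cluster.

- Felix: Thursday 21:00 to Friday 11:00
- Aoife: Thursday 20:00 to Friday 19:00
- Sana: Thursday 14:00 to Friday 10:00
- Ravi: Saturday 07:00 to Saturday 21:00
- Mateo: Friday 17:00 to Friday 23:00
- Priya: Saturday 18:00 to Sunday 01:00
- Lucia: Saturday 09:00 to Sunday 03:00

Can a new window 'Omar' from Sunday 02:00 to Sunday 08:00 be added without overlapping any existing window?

Sana: ends Friday 10:00 at or before Omar starts Sunday 02:00 → clear.
Aoife: ends Friday 19:00 at or before Omar starts Sunday 02:00 → clear.
Felix: ends Friday 11:00 at or before Omar starts Sunday 02:00 → clear.
Mateo: ends Friday 23:00 at or before Omar starts Sunday 02:00 → clear.
Ravi: ends Saturday 21:00 at or before Omar starts Sunday 02:00 → clear.
Lucia: starts Saturday 09:00 before Omar ends Sunday 08:00, and ends Sunday 03:00 after Omar starts Sunday 02:00 → overlap.
Priya: ends Sunday 01:00 at or before Omar starts Sunday 02:00 → clear.
Omar overlaps Lucia.

No — it overlaps Lucia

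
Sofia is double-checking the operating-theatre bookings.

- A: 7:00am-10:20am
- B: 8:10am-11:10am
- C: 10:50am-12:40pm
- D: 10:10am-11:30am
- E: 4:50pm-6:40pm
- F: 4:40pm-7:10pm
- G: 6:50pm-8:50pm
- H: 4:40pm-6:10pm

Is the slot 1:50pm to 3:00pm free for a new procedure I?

A: ends 10:20am at or before I starts 1:50pm → clear.
B: ends 11:10am at or before I starts 1:50pm → clear.
D: ends 11:30am at or before I starts 1:50pm → clear.
C: ends 12:40pm at or before I starts 1:50pm → clear.
F: starts 4:40pm at or after I ends 3:00pm → clear.
H: starts 4:40pm at or after I ends 3:00pm → clear.
E: starts 4:50pm at or after I ends 3:00pm → clear.
G: starts 6:50pm at or after I ends 3:00pm → clear.

Yes — the slot is free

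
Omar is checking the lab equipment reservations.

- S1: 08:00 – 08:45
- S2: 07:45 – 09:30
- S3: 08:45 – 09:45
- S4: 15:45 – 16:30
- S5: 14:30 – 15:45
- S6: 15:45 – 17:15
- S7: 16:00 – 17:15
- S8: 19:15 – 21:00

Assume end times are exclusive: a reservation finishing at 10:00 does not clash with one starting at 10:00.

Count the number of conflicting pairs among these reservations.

5

Sorted by start: S2, S1, S3, S5, S4, S6, S7, S8.
S1 starts before S2 ends → S2 and S1 overlap.
S3 starts before S2 ends → S2 and S3 overlap.
S5 starts after S2 ends, so S2 has no further overlaps.
S3 starts exactly when S1 ends (back-to-back, no overlap), so S1 has no further overlaps.
S5 starts after S3 ends, so S3 has no further overlaps.
S4 starts exactly when S5 ends (back-to-back, no overlap), so S5 has no further overlaps.
S6 starts before S4 ends → S4 and S6 overlap.
S7 starts before S4 ends → S4 and S7 overlap.
S8 starts after S4 ends.
S7 starts before S6 ends → S6 and S7 overlap.
S8 starts after S6 ends.
S8 starts after S7 ends.
Overlapping pairs: S1 & S2, S2 & S3, S4 & S6, S4 & S7, S6 & S7 — 5 in total.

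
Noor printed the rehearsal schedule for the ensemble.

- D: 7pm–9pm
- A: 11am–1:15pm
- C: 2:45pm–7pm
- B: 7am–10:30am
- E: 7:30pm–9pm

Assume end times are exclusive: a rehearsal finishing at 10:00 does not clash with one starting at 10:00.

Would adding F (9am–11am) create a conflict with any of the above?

B: starts 7am before F ends 11am, and ends 10:30am after F starts 9am → overlap.
A: starts 11am at or after F ends 11am → clear.
C: starts 2:45pm at or after F ends 11am → clear.
D: starts 7pm at or after F ends 11am → clear.
E: starts 7:30pm at or after F ends 11am → clear.
F overlaps B.

Yes — it overlaps B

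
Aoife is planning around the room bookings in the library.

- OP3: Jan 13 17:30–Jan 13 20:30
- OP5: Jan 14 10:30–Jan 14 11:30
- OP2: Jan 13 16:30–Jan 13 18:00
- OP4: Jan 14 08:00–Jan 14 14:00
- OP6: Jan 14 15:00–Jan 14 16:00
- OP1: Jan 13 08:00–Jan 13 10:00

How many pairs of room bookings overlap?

Sorted by start: OP1, OP2, OP3, OP4, OP5, OP6.
OP2 starts after OP1 ends, so nothing later overlaps OP1 either.
OP3 starts before OP2 ends → OP2 and OP3 overlap.
OP4 starts after OP2 ends, so nothing later overlaps OP2 either.
OP4 starts after OP3 ends, so nothing later overlaps OP3 either.
OP5 starts before OP4 ends → OP4 and OP5 overlap.
OP6 starts after OP4 ends.
OP6 starts after OP5 ends.
Overlapping pairs: OP2 & OP3, OP4 & OP5 — 2 in total.

2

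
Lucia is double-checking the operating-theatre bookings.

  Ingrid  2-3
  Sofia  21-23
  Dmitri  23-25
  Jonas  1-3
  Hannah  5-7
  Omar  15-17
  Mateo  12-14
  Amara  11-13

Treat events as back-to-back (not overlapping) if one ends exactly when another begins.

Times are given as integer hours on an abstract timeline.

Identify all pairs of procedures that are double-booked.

Two intervals overlap when each starts before the other ends.
Sorted by start: Jonas, Ingrid, Hannah, Amara, Mateo, Omar, Sofia, Dmitri.
Ingrid starts before Jonas ends → Jonas and Ingrid overlap.
Hannah starts after Jonas ends — done with Jonas.
Hannah starts after Ingrid ends — done with Ingrid.
Amara starts after Hannah ends — done with Hannah.
Mateo starts before Amara ends → Amara and Mateo overlap.
Omar starts after Amara ends — done with Amara.
Omar starts after Mateo ends — done with Mateo.
Sofia starts after Omar ends — done with Omar.
Dmitri starts exactly when Sofia ends (back-to-back, no overlap).

Amara & Mateo, Ingrid & Jonas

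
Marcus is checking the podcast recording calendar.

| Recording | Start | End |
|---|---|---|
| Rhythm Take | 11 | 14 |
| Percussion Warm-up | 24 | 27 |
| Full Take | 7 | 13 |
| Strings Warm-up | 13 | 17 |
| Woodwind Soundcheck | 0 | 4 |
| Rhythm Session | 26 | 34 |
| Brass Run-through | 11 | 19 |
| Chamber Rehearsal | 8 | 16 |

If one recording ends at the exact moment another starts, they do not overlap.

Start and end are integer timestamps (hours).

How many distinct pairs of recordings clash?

Sorted by start: Woodwind Soundcheck, Full Take, Chamber Rehearsal, Rhythm Take, Brass Run-through, Strings Warm-up, Percussion Warm-up, Rhythm Session.
Full Take starts after Woodwind Soundcheck ends, so Woodwind Soundcheck has no further overlaps.
Chamber Rehearsal starts before Full Take ends → Full Take and Chamber Rehearsal overlap.
Rhythm Take starts before Full Take ends → Full Take and Rhythm Take overlap.
Brass Run-through starts before Full Take ends → Full Take and Brass Run-through overlap.
Strings Warm-up starts exactly when Full Take ends (back-to-back, no overlap), so Full Take has no further overlaps.
Rhythm Take starts before Chamber Rehearsal ends → Chamber Rehearsal and Rhythm Take overlap.
Brass Run-through starts before Chamber Rehearsal ends → Chamber Rehearsal and Brass Run-through overlap.
Strings Warm-up starts before Chamber Rehearsal ends → Chamber Rehearsal and Strings Warm-up overlap.
Percussion Warm-up starts after Chamber Rehearsal ends, so Chamber Rehearsal has no further overlaps.
Brass Run-through starts before Rhythm Take ends → Rhythm Take and Brass Run-through overlap.
Strings Warm-up starts before Rhythm Take ends → Rhythm Take and Strings Warm-up overlap.
Percussion Warm-up starts after Rhythm Take ends, so Rhythm Take has no further overlaps.
Strings Warm-up starts before Brass Run-through ends → Brass Run-through and Strings Warm-up overlap.
Percussion Warm-up starts after Brass Run-through ends, so Brass Run-through has no further overlaps.
Percussion Warm-up starts after Strings Warm-up ends, so Strings Warm-up has no further overlaps.
Rhythm Session starts before Percussion Warm-up ends → Percussion Warm-up and Rhythm Session overlap.
Overlapping pairs: Brass Run-through & Chamber Rehearsal, Brass Run-through & Full Take, Brass Run-through & Rhythm Take, Brass Run-through & Strings Warm-up, Chamber Rehearsal & Full Take, Chamber Rehearsal & Rhythm Take, Chamber Rehearsal & Strings Warm-up, Full Take & Rhythm Take, Percussion Warm-up & Rhythm Session, Rhythm Take & Strings Warm-up — 10 in total.

10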